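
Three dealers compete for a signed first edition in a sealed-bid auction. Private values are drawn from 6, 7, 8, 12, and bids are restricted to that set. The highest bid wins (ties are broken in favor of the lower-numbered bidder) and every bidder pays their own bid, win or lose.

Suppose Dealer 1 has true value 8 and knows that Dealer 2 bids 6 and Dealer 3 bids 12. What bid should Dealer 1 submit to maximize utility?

Bid 6: loses but pays 6, utility -6.
Bid 7: loses but pays 7, utility -7.
Bid 8: loses but pays 8, utility -8.
Bid 12: wins, pays 12, utility 8 - 12 = -4.
The best choice is 12 with utility -4.

12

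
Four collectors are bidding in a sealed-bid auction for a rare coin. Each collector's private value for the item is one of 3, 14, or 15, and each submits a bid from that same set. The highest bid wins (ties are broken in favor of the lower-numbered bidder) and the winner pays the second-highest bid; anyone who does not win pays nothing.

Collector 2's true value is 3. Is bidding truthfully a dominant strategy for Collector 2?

Yes

Check each profile of the others' bids and compare truth against every alternative bid.
Others bid (3, 3, 14): truth gives 0, best alternative gives -11.
Others bid (3, 14, 3): truth gives 0, best alternative gives -11.
Others bid (3, 14, 14): truth gives 0, best alternative gives -11.
Others bid (3, 3, 3): truth gives 0, best alternative gives 0.
Others bid (3, 3, 15): truth gives 0, best alternative gives 0.
Others bid (3, 14, 15): truth gives 0, best alternative gives 0.
(Remaining 21 profiles checked similarly; truth is weakly best in each.)
In every case the truthful bid is at least as good as any alternative, so it is a dominant strategy.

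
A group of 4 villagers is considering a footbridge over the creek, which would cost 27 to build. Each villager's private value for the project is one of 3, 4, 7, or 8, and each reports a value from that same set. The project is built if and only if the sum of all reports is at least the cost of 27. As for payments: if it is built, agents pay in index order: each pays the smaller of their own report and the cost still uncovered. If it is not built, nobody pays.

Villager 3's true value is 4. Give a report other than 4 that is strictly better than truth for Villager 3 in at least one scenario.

Suppose Villager 1 reports 8, Villager 2 reports 8 and Villager 4 reports 8.
Report 4: project built, pays 4, utility 4 - 4 = 0.
Report 3: project built, pays 3, utility 4 - 3 = 1.
So reporting 3 beats truth here (1 > 0).

3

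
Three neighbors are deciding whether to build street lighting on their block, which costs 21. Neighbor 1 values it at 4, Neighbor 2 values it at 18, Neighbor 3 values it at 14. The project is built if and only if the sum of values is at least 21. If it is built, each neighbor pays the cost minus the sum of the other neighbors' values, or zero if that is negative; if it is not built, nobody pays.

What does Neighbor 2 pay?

3

Total value 36 ≥ cost 21, so the project is built.
The other neighbors' values sum to 18.
Cost minus that sum is 21 - 18 = 3.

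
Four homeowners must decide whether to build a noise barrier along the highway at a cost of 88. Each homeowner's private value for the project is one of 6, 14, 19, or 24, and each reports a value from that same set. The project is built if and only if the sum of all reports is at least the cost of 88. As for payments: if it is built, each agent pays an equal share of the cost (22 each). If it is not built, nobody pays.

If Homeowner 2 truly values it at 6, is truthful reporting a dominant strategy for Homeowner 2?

Yes

Check each profile of the others' reports and compare truth against every alternative report.
Others report (6, 6, 6): truth gives 0, best alternative gives 0.
Others report (6, 6, 14): truth gives 0, best alternative gives 0.
Others report (6, 6, 19): truth gives 0, best alternative gives 0.
Others report (6, 6, 24): truth gives 0, best alternative gives 0.
Others report (6, 14, 6): truth gives 0, best alternative gives 0.
Others report (6, 14, 14): truth gives 0, best alternative gives 0.
(Remaining 58 profiles checked similarly; truth is weakly best in each.)
In every case the truthful report is at least as good as any alternative, so it is a dominant strategy.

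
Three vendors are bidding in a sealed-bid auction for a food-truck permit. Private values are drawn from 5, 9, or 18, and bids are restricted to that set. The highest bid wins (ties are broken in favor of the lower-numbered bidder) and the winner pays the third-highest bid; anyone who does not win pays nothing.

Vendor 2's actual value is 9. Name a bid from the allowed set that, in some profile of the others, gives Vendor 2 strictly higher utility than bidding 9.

18

Suppose Vendor 1 bids 5 and Vendor 3 bids 18.
Bid 9: loses, pays 0, utility 0.
Bid 18: wins, pays 5, utility 9 - 5 = 4.
So bidding 18 beats truth here (4 > 0).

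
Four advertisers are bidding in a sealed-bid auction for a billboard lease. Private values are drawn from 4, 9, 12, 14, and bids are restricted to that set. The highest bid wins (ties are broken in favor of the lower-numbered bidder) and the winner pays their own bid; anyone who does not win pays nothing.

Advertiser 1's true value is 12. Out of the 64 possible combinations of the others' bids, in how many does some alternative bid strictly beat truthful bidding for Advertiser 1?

Others bid (4, 4, 4): truth gives 0; bid 4 gives 8 > 0. Violating.
Others bid (4, 4, 9): truth gives 0; bid 9 gives 3 > 0. Violating.
Others bid (4, 9, 4): truth gives 0; bid 9 gives 3 > 0. Violating.
Others bid (4, 9, 9): truth gives 0; bid 9 gives 3 > 0. Violating.
Others bid (4, 4, 12): truth gives 0; no alternative beats it.
Others bid (4, 4, 14): truth gives 0; no alternative beats it.
(Checking all 64 profiles: 8 have a profitable deviation, 56 do not.)

8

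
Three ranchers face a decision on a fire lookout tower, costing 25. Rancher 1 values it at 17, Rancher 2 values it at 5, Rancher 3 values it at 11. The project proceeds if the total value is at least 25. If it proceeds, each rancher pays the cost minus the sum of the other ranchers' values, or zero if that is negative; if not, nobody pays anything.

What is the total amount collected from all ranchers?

12

Total value 33 ≥ cost 25, so it is built.
Rancher 1: others sum to 16; max(0, 25 - 16) = 9.
Rancher 2: others sum to 28; max(0, 25 - 28) = 0.
Rancher 3: others sum to 22; max(0, 25 - 22) = 3.
Total collected = 9 + 0 + 3 = 12.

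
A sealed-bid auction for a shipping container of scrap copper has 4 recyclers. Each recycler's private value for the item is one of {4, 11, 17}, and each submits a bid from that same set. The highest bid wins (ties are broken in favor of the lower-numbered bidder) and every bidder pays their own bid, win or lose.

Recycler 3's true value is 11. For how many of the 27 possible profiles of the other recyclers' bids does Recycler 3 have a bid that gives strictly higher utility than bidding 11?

Others bid (4, 4, 17): truth gives -11; bid 4 gives -4 > -11. Violating.
Others bid (4, 11, 4): truth gives -11; bid 4 gives -4 > -11. Violating.
Others bid (4, 11, 11): truth gives -11; bid 4 gives -4 > -11. Violating.
Others bid (4, 11, 17): truth gives -11; bid 4 gives -4 > -11. Violating.
Others bid (4, 4, 4): truth gives 0; no alternative beats it.
Others bid (4, 4, 11): truth gives 0; no alternative beats it.
(Checking all 27 profiles: 25 have a profitable deviation, 2 do not.)

25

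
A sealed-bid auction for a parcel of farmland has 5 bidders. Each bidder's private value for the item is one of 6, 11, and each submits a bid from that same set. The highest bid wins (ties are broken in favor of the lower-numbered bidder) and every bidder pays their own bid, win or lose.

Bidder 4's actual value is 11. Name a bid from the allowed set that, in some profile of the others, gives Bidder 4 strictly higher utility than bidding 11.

Suppose Bidder 1 bids 6, Bidder 2 bids 6, Bidder 3 bids 11 and Bidder 5 bids 6.
Bid 11: loses but pays 11, utility -11.
Bid 6: loses but pays 6, utility -6.
So bidding 6 beats truth here (-6 > -11).

6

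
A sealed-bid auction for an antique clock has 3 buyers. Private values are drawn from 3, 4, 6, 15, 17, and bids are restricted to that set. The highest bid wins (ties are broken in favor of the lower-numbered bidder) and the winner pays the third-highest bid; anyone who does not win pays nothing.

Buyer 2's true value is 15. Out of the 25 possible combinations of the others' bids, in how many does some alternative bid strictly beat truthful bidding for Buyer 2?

Others bid (3, 17): truth gives 0; bid 17 gives 12 > 0. Violating.
Others bid (4, 17): truth gives 0; bid 17 gives 11 > 0. Violating.
Others bid (6, 17): truth gives 0; bid 17 gives 9 > 0. Violating.
Others bid (15, 3): truth gives 0; bid 17 gives 12 > 0. Violating.
Others bid (3, 3): truth gives 12; no alternative beats it.
Others bid (3, 4): truth gives 12; no alternative beats it.
(Checking all 25 profiles: 6 have a profitable deviation, 19 do not.)

6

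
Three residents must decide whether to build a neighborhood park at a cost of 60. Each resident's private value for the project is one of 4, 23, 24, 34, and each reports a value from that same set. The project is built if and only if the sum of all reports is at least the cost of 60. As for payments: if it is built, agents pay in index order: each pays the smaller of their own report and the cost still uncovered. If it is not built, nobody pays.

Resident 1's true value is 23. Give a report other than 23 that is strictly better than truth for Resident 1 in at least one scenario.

4

Suppose Resident 2 reports 23 and Resident 3 reports 34.
Report 23: project built, pays 23, utility 23 - 23 = 0.
Report 4: project built, pays 4, utility 23 - 4 = 19.
So reporting 4 beats truth here (19 > 0).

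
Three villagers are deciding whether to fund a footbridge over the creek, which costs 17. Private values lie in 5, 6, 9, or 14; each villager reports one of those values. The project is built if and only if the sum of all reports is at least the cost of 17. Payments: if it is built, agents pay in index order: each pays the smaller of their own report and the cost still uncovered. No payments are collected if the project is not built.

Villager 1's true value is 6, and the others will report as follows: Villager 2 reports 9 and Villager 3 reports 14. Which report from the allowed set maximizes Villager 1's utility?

Report 5: project built, pays 5, utility 6 - 5 = 1.
Report 6: project built, pays 6, utility 6 - 6 = 0.
Report 9: project built, pays 9, utility 6 - 9 = -3.
Report 14: project built, pays 14, utility 6 - 14 = -8.
The best choice is 5 with utility 1.

5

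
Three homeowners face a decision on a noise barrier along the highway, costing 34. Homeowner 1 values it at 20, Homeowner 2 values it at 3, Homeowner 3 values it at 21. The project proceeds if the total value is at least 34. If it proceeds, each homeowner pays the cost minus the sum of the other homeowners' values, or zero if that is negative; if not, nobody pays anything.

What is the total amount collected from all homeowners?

Total value 44 ≥ cost 34, so it is built.
Homeowner 1: others sum to 24; max(0, 34 - 24) = 10.
Homeowner 2: others sum to 41; max(0, 34 - 41) = 0.
Homeowner 3: others sum to 23; max(0, 34 - 23) = 11.
Total collected = 10 + 0 + 11 = 21.

21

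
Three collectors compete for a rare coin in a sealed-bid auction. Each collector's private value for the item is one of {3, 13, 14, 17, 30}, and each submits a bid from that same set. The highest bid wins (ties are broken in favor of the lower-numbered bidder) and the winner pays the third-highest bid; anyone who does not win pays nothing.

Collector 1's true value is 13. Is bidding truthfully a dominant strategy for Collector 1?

No

Consider the case where Collector 2 bids 3 and Collector 3 bids 14.
Truthful bid 13: loses, pays 0, utility 0.
Bid 14 instead: wins, pays 3, utility 13 - 3 = 10.
Since 10 > 0, bidding 14 is strictly better here, so truthful bidding is not dominant.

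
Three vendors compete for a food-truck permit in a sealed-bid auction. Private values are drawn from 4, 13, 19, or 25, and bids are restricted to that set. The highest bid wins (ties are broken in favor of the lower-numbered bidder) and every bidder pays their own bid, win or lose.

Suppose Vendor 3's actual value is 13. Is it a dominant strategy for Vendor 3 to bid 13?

Consider the case where Vendor 1 bids 4 and Vendor 2 bids 13.
Truthful bid 13: loses but pays 13, utility -13.
Bid 4 instead: loses but pays 4, utility -4.
Since -4 > -13, bidding 4 is strictly better here, so truthful bidding is not dominant.

No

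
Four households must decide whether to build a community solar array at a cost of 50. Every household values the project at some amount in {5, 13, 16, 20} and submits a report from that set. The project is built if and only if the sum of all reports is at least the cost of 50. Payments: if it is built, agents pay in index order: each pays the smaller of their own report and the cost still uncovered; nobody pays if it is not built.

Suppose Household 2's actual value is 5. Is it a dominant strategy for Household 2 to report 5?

Yes

Check each profile of the others' reports and compare truth against every alternative report.
Others report (5, 13, 20): truth gives 0, best alternative gives -8.
Others report (5, 16, 16): truth gives 0, best alternative gives -8.
Others report (5, 16, 20): truth gives 0, best alternative gives -8.
Others report (5, 20, 13): truth gives 0, best alternative gives -8.
Others report (5, 20, 16): truth gives 0, best alternative gives -8.
Others report (5, 20, 20): truth gives 0, best alternative gives -8.
(Remaining 58 profiles checked similarly; truth is weakly best in each.)
In every case the truthful report is at least as good as any alternative, so it is a dominant strategy.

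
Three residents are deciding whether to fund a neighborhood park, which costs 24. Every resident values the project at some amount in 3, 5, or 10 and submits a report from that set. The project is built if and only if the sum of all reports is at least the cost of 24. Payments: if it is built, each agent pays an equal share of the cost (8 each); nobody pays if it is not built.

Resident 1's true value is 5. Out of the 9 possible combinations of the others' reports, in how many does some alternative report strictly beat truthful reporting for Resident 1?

Others report (10, 10): truth gives -3; report 3 gives 0 > -3. Violating.
Others report (3, 3): truth gives 0; no alternative beats it.
Others report (3, 5): truth gives 0; no alternative beats it.
(Checking all 9 profiles: 1 has a profitable deviation, 8 do not.)

1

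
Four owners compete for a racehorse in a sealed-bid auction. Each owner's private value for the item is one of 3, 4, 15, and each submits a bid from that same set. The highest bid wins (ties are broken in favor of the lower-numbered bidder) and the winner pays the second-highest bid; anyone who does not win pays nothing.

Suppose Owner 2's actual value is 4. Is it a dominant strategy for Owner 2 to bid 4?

Check each profile of the others' bids and compare truth against every alternative bid.
Others bid (3, 3, 3): truth gives 1, best alternative gives 1.
Others bid (3, 3, 4): truth gives 0, best alternative gives 0.
Others bid (3, 3, 15): truth gives 0, best alternative gives 0.
Others bid (3, 4, 3): truth gives 0, best alternative gives 0.
Others bid (3, 4, 4): truth gives 0, best alternative gives 0.
Others bid (3, 4, 15): truth gives 0, best alternative gives 0.
(Remaining 21 profiles checked similarly; truth is weakly best in each.)
In every case the truthful bid is at least as good as any alternative, so it is a dominant strategy.

Yes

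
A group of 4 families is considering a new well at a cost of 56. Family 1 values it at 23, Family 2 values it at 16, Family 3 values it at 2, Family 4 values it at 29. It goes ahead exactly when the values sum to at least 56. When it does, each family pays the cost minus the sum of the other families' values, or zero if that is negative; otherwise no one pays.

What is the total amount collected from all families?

26

Total value 70 ≥ cost 56, so it is built.
Family 1: others sum to 47; max(0, 56 - 47) = 9.
Family 2: others sum to 54; max(0, 56 - 54) = 2.
Family 3: others sum to 68; max(0, 56 - 68) = 0.
Family 4: others sum to 41; max(0, 56 - 41) = 15.
Total collected = 9 + 2 + 0 + 15 = 26.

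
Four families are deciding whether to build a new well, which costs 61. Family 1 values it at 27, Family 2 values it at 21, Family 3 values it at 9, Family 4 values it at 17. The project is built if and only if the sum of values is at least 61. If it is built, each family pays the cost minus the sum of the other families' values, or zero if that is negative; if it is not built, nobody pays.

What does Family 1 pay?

Total value 74 ≥ cost 61, so the project is built.
The other families' values sum to 47.
Cost minus that sum is 61 - 47 = 14.

14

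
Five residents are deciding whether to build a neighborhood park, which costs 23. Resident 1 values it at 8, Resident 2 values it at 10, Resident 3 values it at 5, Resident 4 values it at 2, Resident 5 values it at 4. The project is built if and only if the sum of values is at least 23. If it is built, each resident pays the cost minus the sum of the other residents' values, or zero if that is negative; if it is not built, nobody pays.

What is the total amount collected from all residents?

6

Total value 29 ≥ cost 23, so it is built.
Resident 1: others sum to 21; max(0, 23 - 21) = 2.
Resident 2: others sum to 19; max(0, 23 - 19) = 4.
Resident 3: others sum to 24; max(0, 23 - 24) = 0.
Resident 4: others sum to 27; max(0, 23 - 27) = 0.
Resident 5: others sum to 25; max(0, 23 - 25) = 0.
Total collected = 2 + 4 + 0 + 0 + 0 = 6.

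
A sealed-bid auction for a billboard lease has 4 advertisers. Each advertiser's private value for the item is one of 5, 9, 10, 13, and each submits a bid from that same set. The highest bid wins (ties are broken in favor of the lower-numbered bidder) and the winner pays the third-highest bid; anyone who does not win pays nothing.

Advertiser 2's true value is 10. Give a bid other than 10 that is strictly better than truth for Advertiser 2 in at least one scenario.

Suppose Advertiser 1 bids 5, Advertiser 3 bids 5 and Advertiser 4 bids 13.
Bid 10: loses, pays 0, utility 0.
Bid 13: wins, pays 5, utility 10 - 5 = 5.
So bidding 13 beats truth here (5 > 0).

13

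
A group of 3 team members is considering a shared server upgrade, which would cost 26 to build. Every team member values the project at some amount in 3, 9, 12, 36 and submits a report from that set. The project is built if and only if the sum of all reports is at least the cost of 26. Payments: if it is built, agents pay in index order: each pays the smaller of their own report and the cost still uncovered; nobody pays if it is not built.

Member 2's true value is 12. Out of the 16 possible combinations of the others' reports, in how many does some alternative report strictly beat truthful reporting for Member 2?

Others report (3, 36): truth gives 0; report 3 gives 9 > 0. Violating.
Others report (9, 9): truth gives 0; report 9 gives 3 > 0. Violating.
Others report (9, 12): truth gives 0; report 9 gives 3 > 0. Violating.
Others report (9, 36): truth gives 0; report 3 gives 9 > 0. Violating.
Others report (3, 3): truth gives 0; no alternative beats it.
Others report (3, 9): truth gives 0; no alternative beats it.
(Checking all 16 profiles: 7 have a profitable deviation, 9 do not.)

7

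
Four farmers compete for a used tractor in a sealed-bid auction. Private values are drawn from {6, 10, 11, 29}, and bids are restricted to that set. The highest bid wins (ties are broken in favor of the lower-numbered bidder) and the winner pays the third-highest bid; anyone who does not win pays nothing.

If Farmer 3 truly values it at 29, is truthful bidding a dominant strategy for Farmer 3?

Check each profile of the others' bids and compare truth against every alternative bid.
Others bid (6, 6, 29): truth gives 23, best alternative gives 0.
Others bid (6, 11, 6): truth gives 23, best alternative gives 0.
Others bid (11, 6, 6): truth gives 23, best alternative gives 0.
Others bid (6, 10, 29): truth gives 19, best alternative gives 0.
Others bid (6, 11, 10): truth gives 19, best alternative gives 0.
Others bid (10, 6, 29): truth gives 19, best alternative gives 0.
(Remaining 58 profiles checked similarly; truth is weakly best in each.)
In every case the truthful bid is at least as good as any alternative, so it is a dominant strategy.

Yes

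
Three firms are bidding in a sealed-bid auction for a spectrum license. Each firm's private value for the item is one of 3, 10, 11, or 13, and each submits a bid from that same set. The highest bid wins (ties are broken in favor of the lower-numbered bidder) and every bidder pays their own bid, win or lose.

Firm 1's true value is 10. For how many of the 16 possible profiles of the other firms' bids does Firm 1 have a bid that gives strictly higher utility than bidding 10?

13

Others bid (3, 3): truth gives 0; bid 3 gives 7 > 0. Violating.
Others bid (3, 11): truth gives -10; bid 11 gives -1 > -10. Violating.
Others bid (3, 13): truth gives -10; bid 3 gives -3 > -10. Violating.
Others bid (10, 11): truth gives -10; bid 11 gives -1 > -10. Violating.
Others bid (3, 10): truth gives 0; no alternative beats it.
Others bid (10, 3): truth gives 0; no alternative beats it.
(Checking all 16 profiles: 13 have a profitable deviation, 3 do not.)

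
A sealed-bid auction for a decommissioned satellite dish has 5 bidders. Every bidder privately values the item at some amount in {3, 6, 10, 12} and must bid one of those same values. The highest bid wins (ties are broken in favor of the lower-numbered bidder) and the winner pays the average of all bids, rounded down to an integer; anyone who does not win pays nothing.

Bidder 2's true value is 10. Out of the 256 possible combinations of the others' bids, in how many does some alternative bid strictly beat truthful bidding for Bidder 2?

Others bid (3, 3, 3, 3): truth gives 6; bid 6 gives 7 > 6. Violating.
Others bid (3, 3, 3, 6): truth gives 5; bid 6 gives 6 > 5. Violating.
Others bid (3, 3, 3, 12): truth gives 0; bid 12 gives 4 > 0. Violating.
Others bid (3, 3, 6, 3): truth gives 5; bid 6 gives 6 > 5. Violating.
Others bid (3, 3, 3, 10): truth gives 5; no alternative beats it.
Others bid (3, 3, 6, 10): truth gives 4; no alternative beats it.
(Checking all 256 profiles: 121 have a profitable deviation, 135 do not.)

121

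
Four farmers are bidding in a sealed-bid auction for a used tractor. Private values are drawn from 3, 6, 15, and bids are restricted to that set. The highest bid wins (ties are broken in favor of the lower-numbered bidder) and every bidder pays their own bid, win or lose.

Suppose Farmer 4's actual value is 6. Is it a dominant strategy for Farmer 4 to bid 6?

No

Consider the case where Farmer 1 bids 3, Farmer 2 bids 3 and Farmer 3 bids 6.
Truthful bid 6: loses but pays 6, utility -6.
Bid 3 instead: loses but pays 3, utility -3.
Since -3 > -6, bidding 3 is strictly better here, so truthful bidding is not dominant.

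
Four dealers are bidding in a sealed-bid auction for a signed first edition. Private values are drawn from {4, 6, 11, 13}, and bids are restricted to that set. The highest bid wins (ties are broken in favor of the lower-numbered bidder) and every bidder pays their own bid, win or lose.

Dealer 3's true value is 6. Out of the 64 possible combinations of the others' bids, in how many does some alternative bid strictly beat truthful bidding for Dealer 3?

Others bid (4, 4, 11): truth gives -6; bid 4 gives -4 > -6. Violating.
Others bid (4, 4, 13): truth gives -6; bid 4 gives -4 > -6. Violating.
Others bid (4, 6, 4): truth gives -6; bid 4 gives -4 > -6. Violating.
Others bid (4, 6, 6): truth gives -6; bid 4 gives -4 > -6. Violating.
Others bid (4, 4, 4): truth gives 0; no alternative beats it.
Others bid (4, 4, 6): truth gives 0; no alternative beats it.
(Checking all 64 profiles: 62 have a profitable deviation, 2 do not.)

62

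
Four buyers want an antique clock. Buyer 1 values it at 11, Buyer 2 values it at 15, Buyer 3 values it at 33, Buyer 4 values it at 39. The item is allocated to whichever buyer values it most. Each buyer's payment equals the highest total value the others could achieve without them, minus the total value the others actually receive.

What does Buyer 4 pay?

Buyer 4 has the highest value and receives the item.
Without Buyer 4, the item would go to the next-highest value, 33, so the others could achieve 33.
With Buyer 4 present and winning, the others receive nothing, so their total is 0.
Payment = 33 - 0 = 33.

33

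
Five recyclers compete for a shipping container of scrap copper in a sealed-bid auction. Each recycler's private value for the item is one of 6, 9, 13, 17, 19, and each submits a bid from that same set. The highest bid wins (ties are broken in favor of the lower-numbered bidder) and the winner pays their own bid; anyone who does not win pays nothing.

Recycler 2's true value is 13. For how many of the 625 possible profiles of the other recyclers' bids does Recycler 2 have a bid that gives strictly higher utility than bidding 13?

8

Others bid (6, 6, 6, 6): truth gives 0; bid 9 gives 4 > 0. Violating.
Others bid (6, 6, 6, 9): truth gives 0; bid 9 gives 4 > 0. Violating.
Others bid (6, 6, 9, 6): truth gives 0; bid 9 gives 4 > 0. Violating.
Others bid (6, 6, 9, 9): truth gives 0; bid 9 gives 4 > 0. Violating.
Others bid (6, 6, 6, 13): truth gives 0; no alternative beats it.
Others bid (6, 6, 6, 17): truth gives 0; no alternative beats it.
(Checking all 625 profiles: 8 have a profitable deviation, 617 do not.)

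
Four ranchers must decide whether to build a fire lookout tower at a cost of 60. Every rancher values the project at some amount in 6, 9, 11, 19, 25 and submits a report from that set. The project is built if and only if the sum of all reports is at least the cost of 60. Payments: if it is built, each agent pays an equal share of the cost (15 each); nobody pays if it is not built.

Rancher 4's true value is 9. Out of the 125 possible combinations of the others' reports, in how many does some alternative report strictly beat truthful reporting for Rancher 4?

Others report (9, 19, 25): truth gives -6; report 6 gives 0 > -6. Violating.
Others report (9, 25, 19): truth gives -6; report 6 gives 0 > -6. Violating.
Others report (19, 9, 25): truth gives -6; report 6 gives 0 > -6. Violating.
Others report (19, 25, 9): truth gives -6; report 6 gives 0 > -6. Violating.
Others report (6, 6, 6): truth gives 0; no alternative beats it.
Others report (6, 6, 9): truth gives 0; no alternative beats it.
(Checking all 125 profiles: 6 have a profitable deviation, 119 do not.)

6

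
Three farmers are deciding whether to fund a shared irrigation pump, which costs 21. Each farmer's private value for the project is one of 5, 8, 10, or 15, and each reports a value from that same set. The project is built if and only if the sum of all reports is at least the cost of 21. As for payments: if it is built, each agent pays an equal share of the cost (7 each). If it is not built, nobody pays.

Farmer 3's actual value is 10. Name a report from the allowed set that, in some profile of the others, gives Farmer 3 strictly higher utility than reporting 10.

Suppose Farmer 1 reports 5 and Farmer 2 reports 5.
Report 10: project not built, utility 0.
Report 15: project built, pays 7, utility 10 - 7 = 3.
So reporting 15 beats truth here (3 > 0).

15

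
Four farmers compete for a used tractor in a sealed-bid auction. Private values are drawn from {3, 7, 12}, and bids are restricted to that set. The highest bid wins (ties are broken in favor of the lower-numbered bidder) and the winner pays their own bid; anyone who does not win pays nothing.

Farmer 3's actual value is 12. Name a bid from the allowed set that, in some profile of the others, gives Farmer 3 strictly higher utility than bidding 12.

7

Suppose Farmer 1 bids 3, Farmer 2 bids 3 and Farmer 4 bids 3.
Bid 12: wins, pays 12, utility 12 - 12 = 0.
Bid 7: wins, pays 7, utility 12 - 7 = 5.
So bidding 7 beats truth here (5 > 0).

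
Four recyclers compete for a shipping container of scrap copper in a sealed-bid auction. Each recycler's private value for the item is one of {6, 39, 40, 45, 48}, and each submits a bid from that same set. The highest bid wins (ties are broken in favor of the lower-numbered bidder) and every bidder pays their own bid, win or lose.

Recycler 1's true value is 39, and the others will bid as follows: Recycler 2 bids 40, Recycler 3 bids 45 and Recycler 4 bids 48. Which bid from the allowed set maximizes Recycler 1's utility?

6

Bid 6: loses but pays 6, utility -6.
Bid 39: loses but pays 39, utility -39.
Bid 40: loses but pays 40, utility -40.
Bid 45: loses but pays 45, utility -45.
Bid 48: wins, pays 48, utility 39 - 48 = -9.
The best choice is 6 with utility -6.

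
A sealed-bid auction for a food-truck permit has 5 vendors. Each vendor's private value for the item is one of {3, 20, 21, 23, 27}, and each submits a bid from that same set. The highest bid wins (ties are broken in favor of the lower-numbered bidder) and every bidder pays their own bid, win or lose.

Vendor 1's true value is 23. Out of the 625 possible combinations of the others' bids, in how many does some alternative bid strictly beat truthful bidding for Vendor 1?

450

Others bid (3, 3, 3, 3): truth gives 0; bid 3 gives 20 > 0. Violating.
Others bid (3, 3, 3, 20): truth gives 0; bid 20 gives 3 > 0. Violating.
Others bid (3, 3, 3, 21): truth gives 0; bid 21 gives 2 > 0. Violating.
Others bid (3, 3, 3, 27): truth gives -23; bid 3 gives -3 > -23. Violating.
Others bid (3, 3, 3, 23): truth gives 0; no alternative beats it.
Others bid (3, 3, 20, 23): truth gives 0; no alternative beats it.
(Checking all 625 profiles: 450 have a profitable deviation, 175 do not.)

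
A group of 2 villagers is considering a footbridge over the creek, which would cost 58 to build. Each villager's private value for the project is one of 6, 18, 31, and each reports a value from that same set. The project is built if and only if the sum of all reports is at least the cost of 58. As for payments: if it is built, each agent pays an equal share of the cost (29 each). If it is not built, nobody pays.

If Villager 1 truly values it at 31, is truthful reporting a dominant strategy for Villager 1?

Check each profile of the others' reports and compare truth against every alternative report.
Others report (31): truth gives 2, best alternative gives 0.
Others report (6): truth gives 0, best alternative gives 0.
Others report (18): truth gives 0, best alternative gives 0.
In every case the truthful report is at least as good as any alternative, so it is a dominant strategy.

Yes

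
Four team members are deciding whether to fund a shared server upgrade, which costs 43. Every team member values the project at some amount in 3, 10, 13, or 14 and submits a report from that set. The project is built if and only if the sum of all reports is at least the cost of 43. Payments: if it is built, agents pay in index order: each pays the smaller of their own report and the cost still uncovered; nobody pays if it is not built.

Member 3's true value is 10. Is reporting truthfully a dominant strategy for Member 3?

Consider the case where Member 1 reports 13, Member 2 reports 13 and Member 4 reports 14.
Truthful report 10: project built, pays 10, utility 10 - 10 = 0.
Report 3 instead: project built, pays 3, utility 10 - 3 = 7.
Since 7 > 0, reporting 3 is strictly better here, so truthful reporting is not dominant.

No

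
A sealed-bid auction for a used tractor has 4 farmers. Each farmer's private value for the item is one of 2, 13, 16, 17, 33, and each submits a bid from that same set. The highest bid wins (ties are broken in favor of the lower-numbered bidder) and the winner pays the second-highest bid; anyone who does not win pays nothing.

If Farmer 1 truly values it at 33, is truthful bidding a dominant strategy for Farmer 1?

Yes

Check each profile of the others' bids and compare truth against every alternative bid.
Others bid (2, 2, 2): truth gives 31, best alternative gives 31.
Others bid (2, 2, 13): truth gives 20, best alternative gives 20.
Others bid (2, 13, 2): truth gives 20, best alternative gives 20.
Others bid (2, 13, 13): truth gives 20, best alternative gives 20.
Others bid (13, 2, 2): truth gives 20, best alternative gives 20.
Others bid (13, 2, 13): truth gives 20, best alternative gives 20.
(Remaining 119 profiles checked similarly; truth is weakly best in each.)
In every case the truthful bid is at least as good as any alternative, so it is a dominant strategy.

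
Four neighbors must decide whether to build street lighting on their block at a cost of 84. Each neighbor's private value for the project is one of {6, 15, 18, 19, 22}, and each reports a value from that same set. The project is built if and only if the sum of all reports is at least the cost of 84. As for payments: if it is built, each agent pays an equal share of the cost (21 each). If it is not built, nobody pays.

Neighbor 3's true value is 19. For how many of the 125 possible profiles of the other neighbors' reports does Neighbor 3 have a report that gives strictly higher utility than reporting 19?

1

Others report (22, 22, 22): truth gives -2; report 6 gives 0 > -2. Violating.
Others report (6, 6, 6): truth gives 0; no alternative beats it.
Others report (6, 6, 15): truth gives 0; no alternative beats it.
(Checking all 125 profiles: 1 has a profitable deviation, 124 do not.)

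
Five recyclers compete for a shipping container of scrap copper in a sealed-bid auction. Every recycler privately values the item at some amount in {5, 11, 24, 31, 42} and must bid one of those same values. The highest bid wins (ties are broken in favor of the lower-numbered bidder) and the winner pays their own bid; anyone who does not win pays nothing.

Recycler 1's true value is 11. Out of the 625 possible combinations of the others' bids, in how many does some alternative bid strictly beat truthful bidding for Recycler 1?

Others bid (5, 5, 5, 5): truth gives 0; bid 5 gives 6 > 0. Violating.
Others bid (5, 5, 5, 11): truth gives 0; no alternative beats it.
Others bid (5, 5, 5, 24): truth gives 0; no alternative beats it.
(Checking all 625 profiles: 1 has a profitable deviation, 624 do not.)

1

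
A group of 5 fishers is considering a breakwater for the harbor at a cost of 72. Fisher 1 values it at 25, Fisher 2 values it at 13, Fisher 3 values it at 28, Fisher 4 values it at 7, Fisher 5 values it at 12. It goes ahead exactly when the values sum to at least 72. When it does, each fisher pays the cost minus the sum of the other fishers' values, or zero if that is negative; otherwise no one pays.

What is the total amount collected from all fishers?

27

Total value 85 ≥ cost 72, so it is built.
Fisher 1: others sum to 60; max(0, 72 - 60) = 12.
Fisher 2: others sum to 72; max(0, 72 - 72) = 0.
Fisher 3: others sum to 57; max(0, 72 - 57) = 15.
Fisher 4: others sum to 78; max(0, 72 - 78) = 0.
Fisher 5: others sum to 73; max(0, 72 - 73) = 0.
Total collected = 12 + 0 + 15 + 0 + 0 = 27.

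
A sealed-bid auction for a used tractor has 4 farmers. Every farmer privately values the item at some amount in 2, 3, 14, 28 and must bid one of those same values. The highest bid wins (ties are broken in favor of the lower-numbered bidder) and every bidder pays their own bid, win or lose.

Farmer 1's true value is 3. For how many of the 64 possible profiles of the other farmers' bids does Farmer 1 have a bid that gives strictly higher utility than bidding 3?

Others bid (2, 2, 2): truth gives 0; bid 2 gives 1 > 0. Violating.
Others bid (2, 2, 14): truth gives -3; bid 2 gives -2 > -3. Violating.
Others bid (2, 2, 28): truth gives -3; bid 2 gives -2 > -3. Violating.
Others bid (2, 3, 14): truth gives -3; bid 2 gives -2 > -3. Violating.
Others bid (2, 2, 3): truth gives 0; no alternative beats it.
Others bid (2, 3, 2): truth gives 0; no alternative beats it.
(Checking all 64 profiles: 57 have a profitable deviation, 7 do not.)

57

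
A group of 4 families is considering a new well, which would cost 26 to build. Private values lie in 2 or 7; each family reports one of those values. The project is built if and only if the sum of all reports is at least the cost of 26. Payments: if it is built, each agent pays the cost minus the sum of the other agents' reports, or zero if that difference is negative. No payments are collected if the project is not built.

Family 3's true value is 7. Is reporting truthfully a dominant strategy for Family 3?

Check each profile of the others' reports and compare truth against every alternative report.
Others report (7, 7, 7): truth gives 2, best alternative gives 0.
Others report (2, 2, 2): truth gives 0, best alternative gives 0.
Others report (2, 2, 7): truth gives 0, best alternative gives 0.
Others report (2, 7, 2): truth gives 0, best alternative gives 0.
Others report (2, 7, 7): truth gives 0, best alternative gives 0.
Others report (7, 2, 2): truth gives 0, best alternative gives 0.
(Remaining 2 profiles checked similarly; truth is weakly best in each.)
In every case the truthful report is at least as good as any alternative, so it is a dominant strategy.

Yes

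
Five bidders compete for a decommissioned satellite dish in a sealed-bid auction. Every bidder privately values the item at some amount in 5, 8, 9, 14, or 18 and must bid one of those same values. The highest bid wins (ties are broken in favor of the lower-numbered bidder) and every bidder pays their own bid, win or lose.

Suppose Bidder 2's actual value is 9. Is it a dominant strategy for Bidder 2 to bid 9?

No

Consider the case where Bidder 1 bids 5, Bidder 3 bids 5, Bidder 4 bids 5 and Bidder 5 bids 5.
Truthful bid 9: wins, pays 9, utility 9 - 9 = 0.
Bid 8 instead: wins, pays 8, utility 9 - 8 = 1.
Since 1 > 0, bidding 8 is strictly better here, so truthful bidding is not dominant.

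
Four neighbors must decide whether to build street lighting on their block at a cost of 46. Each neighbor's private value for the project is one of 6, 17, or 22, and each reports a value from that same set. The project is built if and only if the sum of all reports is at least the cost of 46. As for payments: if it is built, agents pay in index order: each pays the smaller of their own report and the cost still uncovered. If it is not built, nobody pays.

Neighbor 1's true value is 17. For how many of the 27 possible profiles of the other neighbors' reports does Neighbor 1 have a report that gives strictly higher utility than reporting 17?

20

Others report (6, 17, 17): truth gives 0; report 6 gives 11 > 0. Violating.
Others report (6, 17, 22): truth gives 0; report 6 gives 11 > 0. Violating.
Others report (6, 22, 17): truth gives 0; report 6 gives 11 > 0. Violating.
Others report (6, 22, 22): truth gives 0; report 6 gives 11 > 0. Violating.
Others report (6, 6, 6): truth gives 0; no alternative beats it.
Others report (6, 6, 17): truth gives 0; no alternative beats it.
(Checking all 27 profiles: 20 have a profitable deviation, 7 do not.)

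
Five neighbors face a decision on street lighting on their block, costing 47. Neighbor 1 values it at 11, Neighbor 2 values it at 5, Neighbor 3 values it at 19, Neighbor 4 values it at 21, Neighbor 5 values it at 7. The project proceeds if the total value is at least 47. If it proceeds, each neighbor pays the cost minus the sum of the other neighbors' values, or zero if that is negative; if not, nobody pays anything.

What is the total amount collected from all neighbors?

8

Total value 63 ≥ cost 47, so it is built.
Neighbor 1: others sum to 52; max(0, 47 - 52) = 0.
Neighbor 2: others sum to 58; max(0, 47 - 58) = 0.
Neighbor 3: others sum to 44; max(0, 47 - 44) = 3.
Neighbor 4: others sum to 42; max(0, 47 - 42) = 5.
Neighbor 5: others sum to 56; max(0, 47 - 56) = 0.
Total collected = 0 + 0 + 3 + 5 + 0 = 8.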